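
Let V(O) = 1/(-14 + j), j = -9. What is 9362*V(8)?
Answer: -9362/23 ≈ -407.04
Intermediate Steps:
V(O) = -1/23 (V(O) = 1/(-14 - 9) = 1/(-23) = -1/23)
9362*V(8) = 9362*(-1/23) = -9362/23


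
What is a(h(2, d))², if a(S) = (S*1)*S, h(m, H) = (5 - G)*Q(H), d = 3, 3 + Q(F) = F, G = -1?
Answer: 0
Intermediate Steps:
Q(F) = -3 + F
h(m, H) = -18 + 6*H (h(m, H) = (5 - 1*(-1))*(-3 + H) = (5 + 1)*(-3 + H) = 6*(-3 + H) = -18 + 6*H)
a(S) = S² (a(S) = S*S = S²)
a(h(2, d))² = ((-18 + 6*3)²)² = ((-18 + 18)²)² = (0²)² = 0² = 0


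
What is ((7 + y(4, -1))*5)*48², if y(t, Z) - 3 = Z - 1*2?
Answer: 80640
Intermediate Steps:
y(t, Z) = 1 + Z (y(t, Z) = 3 + (Z - 1*2) = 3 + (Z - 2) = 3 + (-2 + Z) = 1 + Z)
((7 + y(4, -1))*5)*48² = ((7 + (1 - 1))*5)*48² = ((7 + 0)*5)*2304 = (7*5)*2304 = 35*2304 = 80640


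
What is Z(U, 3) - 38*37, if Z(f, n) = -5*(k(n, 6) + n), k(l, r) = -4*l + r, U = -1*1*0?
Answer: -1391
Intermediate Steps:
U = 0 (U = -1*0 = 0)
k(l, r) = r - 4*l
Z(f, n) = -30 + 15*n (Z(f, n) = -5*((6 - 4*n) + n) = -5*(6 - 3*n) = -30 + 15*n)
Z(U, 3) - 38*37 = (-30 + 15*3) - 38*37 = (-30 + 45) - 1406 = 15 - 1406 = -1391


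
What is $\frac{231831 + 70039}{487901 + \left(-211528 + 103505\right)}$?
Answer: $\frac{150935}{189939} \approx 0.79465$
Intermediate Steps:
$\frac{231831 + 70039}{487901 + \left(-211528 + 103505\right)} = \frac{301870}{487901 - 108023} = \frac{301870}{379878} = 301870 \cdot \frac{1}{379878} = \frac{150935}{189939}$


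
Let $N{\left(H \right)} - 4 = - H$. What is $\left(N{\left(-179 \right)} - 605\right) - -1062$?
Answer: $640$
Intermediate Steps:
$N{\left(H \right)} = 4 - H$
$\left(N{\left(-179 \right)} - 605\right) - -1062 = \left(\left(4 - -179\right) - 605\right) - -1062 = \left(\left(4 + 179\right) - 605\right) + \left(-4293 + 5355\right) = \left(183 - 605\right) + 1062 = -422 + 1062 = 640$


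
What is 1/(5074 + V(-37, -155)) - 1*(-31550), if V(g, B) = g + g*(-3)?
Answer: 162419401/5148 ≈ 31550.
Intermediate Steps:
V(g, B) = -2*g (V(g, B) = g - 3*g = -2*g)
1/(5074 + V(-37, -155)) - 1*(-31550) = 1/(5074 - 2*(-37)) - 1*(-31550) = 1/(5074 + 74) + 31550 = 1/5148 + 31550 = 162419401/5148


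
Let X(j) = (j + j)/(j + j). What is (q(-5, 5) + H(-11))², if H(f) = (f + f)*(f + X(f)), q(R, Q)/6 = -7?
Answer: 31684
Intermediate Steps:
X(j) = 1 (X(j) = (2*j)/((2*j)) = (2*j)*(1/(2*j)) = 1)
q(R, Q) = -42 (q(R, Q) = 6*(-7) = -42)
H(f) = 2*f*(1 + f) (H(f) = (f + f)*(f + 1) = (2*f)*(1 + f) = 2*f*(1 + f))
(q(-5, 5) + H(-11))² = (-42 + 2*(-11)*(1 - 11))² = (-42 + 2*(-11)*(-10))² = (-42 + 220)² = 178² = 31684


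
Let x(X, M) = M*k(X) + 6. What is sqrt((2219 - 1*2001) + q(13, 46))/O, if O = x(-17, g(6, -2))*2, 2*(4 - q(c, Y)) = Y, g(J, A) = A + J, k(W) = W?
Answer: -sqrt(199)/124 ≈ -0.11376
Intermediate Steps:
q(c, Y) = 4 - Y/2
x(X, M) = 6 + M*X (x(X, M) = M*X + 6 = 6 + M*X)
O = -124 (O = (6 + (-2 + 6)*(-17))*2 = (6 + 4*(-17))*2 = (6 - 68)*2 = -62*2 = -124)
sqrt((2219 - 1*2001) + q(13, 46))/O = sqrt((2219 - 1*2001) + (4 - 1/2*46))/(-124) = sqrt((2219 - 2001) + (4 - 23))*(-1/124) = sqrt(218 - 19)*(-1/124) = sqrt(199)*(-1/124) = -sqrt(199)/124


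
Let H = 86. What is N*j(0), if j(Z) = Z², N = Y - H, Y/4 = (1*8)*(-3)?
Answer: 0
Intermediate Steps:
Y = -96 (Y = 4*((1*8)*(-3)) = 4*(8*(-3)) = 4*(-24) = -96)
N = -182 (N = -96 - 1*86 = -96 - 86 = -182)
N*j(0) = -182*0² = -182*0 = 0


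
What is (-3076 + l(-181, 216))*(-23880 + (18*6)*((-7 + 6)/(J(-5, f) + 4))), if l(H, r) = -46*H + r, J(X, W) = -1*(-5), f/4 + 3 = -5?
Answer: -130593672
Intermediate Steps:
f = -32 (f = -12 + 4*(-5) = -12 - 20 = -32)
J(X, W) = 5
l(H, r) = r - 46*H
(-3076 + l(-181, 216))*(-23880 + (18*6)*((-7 + 6)/(J(-5, f) + 4))) = (-3076 + (216 - 46*(-181)))*(-23880 + (18*6)*((-7 + 6)/(5 + 4))) = (-3076 + (216 + 8326))*(-23880 + 108*(-1/9)) = (-3076 + 8542)*(-23880 + 108*(-1*⅑)) = 5466*(-23880 + 108*(-⅑)) = 5466*(-23880 - 12) = 5466*(-23892) = -130593672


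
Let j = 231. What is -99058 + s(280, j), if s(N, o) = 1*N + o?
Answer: -98547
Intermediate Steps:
s(N, o) = N + o
-99058 + s(280, j) = -99058 + (280 + 231) = -99058 + 511 = -98547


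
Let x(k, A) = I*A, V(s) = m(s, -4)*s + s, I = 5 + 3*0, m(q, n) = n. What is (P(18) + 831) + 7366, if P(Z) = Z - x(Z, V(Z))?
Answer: 8485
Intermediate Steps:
I = 5 (I = 5 + 0 = 5)
V(s) = -3*s (V(s) = -4*s + s = -3*s)
x(k, A) = 5*A
P(Z) = 16*Z (P(Z) = Z - 5*(-3*Z) = Z - (-15)*Z = Z + 15*Z = 16*Z)
(P(18) + 831) + 7366 = (16*18 + 831) + 7366 = (288 + 831) + 7366 = 1119 + 7366 = 8485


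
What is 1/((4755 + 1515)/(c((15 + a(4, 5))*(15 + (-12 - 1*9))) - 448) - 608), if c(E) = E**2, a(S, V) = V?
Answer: -6976/4238273 ≈ -0.0016460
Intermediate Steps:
1/((4755 + 1515)/(c((15 + a(4, 5))*(15 + (-12 - 1*9))) - 448) - 608) = 1/((4755 + 1515)/(((15 + 5)*(15 + (-12 - 1*9)))**2 - 448) - 608) = 1/(6270/((20*(15 + (-12 - 9)))**2 - 448) - 608) = 1/(6270/((20*(15 - 21))**2 - 448) - 608) = 1/(6270/((20*(-6))**2 - 448) - 608) = 1/(6270/((-120)**2 - 448) - 608) = 1/(6270/(14400 - 448) - 608) = 1/(6270/13952 - 608) = 1/(6270*(1/13952) - 608) = 1/(3135/6976 - 608) = 1/(-4238273/6976) = -6976/4238273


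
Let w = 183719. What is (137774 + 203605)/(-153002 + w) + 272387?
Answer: 929694762/3413 ≈ 2.7240e+5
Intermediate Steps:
(137774 + 203605)/(-153002 + w) + 272387 = (137774 + 203605)/(-153002 + 183719) + 272387 = 341379/30717 + 272387 = 341379*(1/30717) + 272387 = 37931/3413 + 272387 = 929694762/3413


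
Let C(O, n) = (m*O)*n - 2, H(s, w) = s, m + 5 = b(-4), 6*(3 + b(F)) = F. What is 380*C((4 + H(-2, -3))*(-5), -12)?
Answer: -395960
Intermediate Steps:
b(F) = -3 + F/6
m = -26/3 (m = -5 + (-3 + (⅙)*(-4)) = -5 + (-3 - ⅔) = -5 - 11/3 = -26/3 ≈ -8.6667)
C(O, n) = -2 - 26*O*n/3 (C(O, n) = (-26*O/3)*n - 2 = -26*O*n/3 - 2 = -2 - 26*O*n/3)
380*C((4 + H(-2, -3))*(-5), -12) = 380*(-2 - 26/3*(4 - 2)*(-5)*(-12)) = 380*(-2 - 26/3*2*(-5)*(-12)) = 380*(-2 - 26/3*(-10)*(-12)) = 380*(-2 - 1040) = 380*(-1042) = -395960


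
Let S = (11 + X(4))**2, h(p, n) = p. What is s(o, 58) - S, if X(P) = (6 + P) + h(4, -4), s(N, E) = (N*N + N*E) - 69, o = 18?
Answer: 674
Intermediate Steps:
s(N, E) = -69 + N**2 + E*N (s(N, E) = (N**2 + E*N) - 69 = -69 + N**2 + E*N)
X(P) = 10 + P (X(P) = (6 + P) + 4 = 10 + P)
S = 625 (S = (11 + (10 + 4))**2 = (11 + 14)**2 = 25**2 = 625)
s(o, 58) - S = (-69 + 18**2 + 58*18) - 1*625 = (-69 + 324 + 1044) - 625 = 1299 - 625 = 674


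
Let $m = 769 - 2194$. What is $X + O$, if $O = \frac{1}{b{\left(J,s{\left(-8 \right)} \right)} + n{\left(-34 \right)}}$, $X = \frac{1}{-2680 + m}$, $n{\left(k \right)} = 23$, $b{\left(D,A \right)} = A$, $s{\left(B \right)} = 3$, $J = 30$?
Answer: $\frac{4079}{106730} \approx 0.038218$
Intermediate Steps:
$m = -1425$
$X = - \frac{1}{4105}$ ($X = \frac{1}{-2680 - 1425} = \frac{1}{-4105} = - \frac{1}{4105} \approx -0.00024361$)
$O = \frac{1}{26}$ ($O = \frac{1}{3 + 23} = \frac{1}{26} \approx 0.038462$)
$X + O = - \frac{1}{4105} + \frac{1}{26} = \frac{4079}{106730}$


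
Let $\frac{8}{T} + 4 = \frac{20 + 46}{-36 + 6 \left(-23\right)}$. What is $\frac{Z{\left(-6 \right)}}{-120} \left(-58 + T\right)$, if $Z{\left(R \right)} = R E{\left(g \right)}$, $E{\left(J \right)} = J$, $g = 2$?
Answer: $- \frac{3799}{635} \approx -5.9827$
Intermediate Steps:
$T = - \frac{232}{127}$ ($T = \frac{8}{-4 + \frac{20 + 46}{-36 + 6 \left(-23\right)}} = \frac{8}{-4 + \frac{66}{-36 - 138}} = \frac{8}{-4 + \frac{66}{-174}} = \frac{8}{-4 + 66 \left(- \frac{1}{174}\right)} = \frac{8}{-4 - \frac{11}{29}} = \frac{8}{- \frac{127}{29}} = 8 \left(- \frac{29}{127}\right) = - \frac{232}{127} \approx -1.8268$)
$Z{\left(R \right)} = 2 R$ ($Z{\left(R \right)} = R 2 = 2 R$)
$\frac{Z{\left(-6 \right)}}{-120} \left(-58 + T\right) = \frac{2 \left(-6\right)}{-120} \left(-58 - \frac{232}{127}\right) = \left(-12\right) \left(- \frac{1}{120}\right) \left(- \frac{7598}{127}\right) = \frac{1}{10} \left(- \frac{7598}{127}\right) = - \frac{3799}{635}$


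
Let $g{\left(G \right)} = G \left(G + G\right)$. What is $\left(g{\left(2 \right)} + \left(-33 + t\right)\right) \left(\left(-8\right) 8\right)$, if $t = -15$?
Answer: $2560$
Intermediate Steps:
$g{\left(G \right)} = 2 G^{2}$ ($g{\left(G \right)} = G 2 G = 2 G^{2}$)
$\left(g{\left(2 \right)} + \left(-33 + t\right)\right) \left(\left(-8\right) 8\right) = \left(2 \cdot 2^{2} - 48\right) \left(\left(-8\right) 8\right) = \left(2 \cdot 4 - 48\right) \left(-64\right) = \left(8 - 48\right) \left(-64\right) = \left(-40\right) \left(-64\right) = 2560$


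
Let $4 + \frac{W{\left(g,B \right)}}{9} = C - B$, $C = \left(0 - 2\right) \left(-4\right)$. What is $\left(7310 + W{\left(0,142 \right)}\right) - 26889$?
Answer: $-20821$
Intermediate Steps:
$C = 8$ ($C = \left(-2\right) \left(-4\right) = 8$)
$W{\left(g,B \right)} = 36 - 9 B$ ($W{\left(g,B \right)} = -36 + 9 \left(8 - B\right) = -36 - \left(-72 + 9 B\right) = 36 - 9 B$)
$\left(7310 + W{\left(0,142 \right)}\right) - 26889 = \left(7310 + \left(36 - 1278\right)\right) - 26889 = \left(7310 - 1242\right) - 26889 = 6068 - 26889 = -20821$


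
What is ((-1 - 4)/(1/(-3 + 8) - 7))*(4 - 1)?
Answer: 75/34 ≈ 2.2059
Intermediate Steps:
((-1 - 4)/(1/(-3 + 8) - 7))*(4 - 1) = -5/(1/5 - 7)*3 = -5/(-34/5)*3 = -5*(-5/34)*3 = (25/34)*3 = 75/34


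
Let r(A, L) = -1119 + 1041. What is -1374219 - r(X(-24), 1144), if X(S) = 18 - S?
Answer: -1374141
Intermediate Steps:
r(A, L) = -78
-1374219 - r(X(-24), 1144) = -1374219 - 1*(-78) = -1374219 + 78 = -1374141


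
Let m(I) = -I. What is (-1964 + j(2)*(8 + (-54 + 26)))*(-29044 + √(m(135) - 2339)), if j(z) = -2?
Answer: 55880656 - 1924*I*√2474 ≈ 5.5881e+7 - 95699.0*I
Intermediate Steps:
(-1964 + j(2)*(8 + (-54 + 26)))*(-29044 + √(m(135) - 2339)) = (-1964 - 2*(8 + (-54 + 26)))*(-29044 + √(-1*135 - 2339)) = (-1964 - 2*(8 - 28))*(-29044 + √(-135 - 2339)) = (-1964 - 2*(-20))*(-29044 + √(-2474)) = (-1964 + 40)*(-29044 + I*√2474) = -1924*(-29044 + I*√2474) = 55880656 - 1924*I*√2474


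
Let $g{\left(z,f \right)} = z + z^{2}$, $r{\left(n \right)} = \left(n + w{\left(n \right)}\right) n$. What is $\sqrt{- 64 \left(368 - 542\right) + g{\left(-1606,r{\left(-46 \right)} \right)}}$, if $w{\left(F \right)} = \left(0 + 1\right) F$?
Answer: $\sqrt{2588766} \approx 1609.0$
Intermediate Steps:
$w{\left(F \right)} = F$ ($w{\left(F \right)} = 1 F = F$)
$r{\left(n \right)} = 2 n^{2}$ ($r{\left(n \right)} = \left(n + n\right) n = 2 n n = 2 n^{2}$)
$\sqrt{- 64 \left(368 - 542\right) + g{\left(-1606,r{\left(-46 \right)} \right)}} = \sqrt{- 64 \left(368 - 542\right) - 1606 \left(1 - 1606\right)} = \sqrt{\left(-64\right) \left(-174\right) - -2577630} = \sqrt{11136 + 2577630} = \sqrt{2588766}$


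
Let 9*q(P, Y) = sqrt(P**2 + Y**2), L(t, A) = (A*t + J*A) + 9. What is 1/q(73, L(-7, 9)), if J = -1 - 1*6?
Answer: 9*sqrt(19018)/19018 ≈ 0.065262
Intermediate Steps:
J = -7 (J = -1 - 6 = -7)
L(t, A) = 9 - 7*A + A*t (L(t, A) = (A*t - 7*A) + 9 = (-7*A + A*t) + 9 = 9 - 7*A + A*t)
q(P, Y) = sqrt(P**2 + Y**2)/9
1/q(73, L(-7, 9)) = 1/(sqrt(73**2 + (9 - 7*9 + 9*(-7))**2)/9) = 1/(sqrt(5329 + (9 - 63 - 63)**2)/9) = 1/(sqrt(5329 + (-117)**2)/9) = 1/(sqrt(5329 + 13689)/9) = 1/(sqrt(19018)/9) = 9*sqrt(19018)/19018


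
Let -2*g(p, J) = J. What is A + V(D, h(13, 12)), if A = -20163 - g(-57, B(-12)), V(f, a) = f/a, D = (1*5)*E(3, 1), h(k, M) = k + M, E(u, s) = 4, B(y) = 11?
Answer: -201567/10 ≈ -20157.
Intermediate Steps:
h(k, M) = M + k
g(p, J) = -J/2
D = 20 (D = (1*5)*4 = 5*4 = 20)
A = -40315/2 (A = -20163 - (-1)*11/2 = -20163 - 1*(-11/2) = -20163 + 11/2 = -40315/2 ≈ -20158.)
A + V(D, h(13, 12)) = -40315/2 + 20/(12 + 13) = -40315/2 + 20/25 = -40315/2 + 20*(1/25) = -40315/2 + 4/5 = -201567/10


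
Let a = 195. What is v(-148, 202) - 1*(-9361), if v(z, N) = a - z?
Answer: 9704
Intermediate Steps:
v(z, N) = 195 - z
v(-148, 202) - 1*(-9361) = (195 - 1*(-148)) - 1*(-9361) = (195 + 148) + 9361 = 343 + 9361 = 9704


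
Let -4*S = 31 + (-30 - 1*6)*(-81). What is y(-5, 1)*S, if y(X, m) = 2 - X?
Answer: -20629/4 ≈ -5157.3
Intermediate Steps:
S = -2947/4 (S = -(31 + (-30 - 1*6)*(-81))/4 = -(31 + (-30 - 6)*(-81))/4 = -(31 - 36*(-81))/4 = -(31 + 2916)/4 = -1/4*2947 = -2947/4 ≈ -736.75)
y(-5, 1)*S = (2 - 1*(-5))*(-2947/4) = (2 + 5)*(-2947/4) = 7*(-2947/4) = -20629/4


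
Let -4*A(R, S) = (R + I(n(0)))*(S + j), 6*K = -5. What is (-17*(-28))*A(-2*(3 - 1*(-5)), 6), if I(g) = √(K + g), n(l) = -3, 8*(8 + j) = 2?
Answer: -3332 + 833*I*√138/24 ≈ -3332.0 + 407.73*I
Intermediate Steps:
K = -⅚ (K = (⅙)*(-5) = -⅚ ≈ -0.83333)
j = -31/4 (j = -8 + (⅛)*2 = -8 + ¼ = -31/4 ≈ -7.7500)
I(g) = √(-⅚ + g)
A(R, S) = -(-31/4 + S)*(R + I*√138/6)/4 (A(R, S) = -(R + √(-30 + 36*(-3))/6)*(S - 31/4)/4 = -(R + √(-30 - 108)/6)*(-31/4 + S)/4 = -(R + √(-138)/6)*(-31/4 + S)/4 = -(R + (I*√138)/6)*(-31/4 + S)/4 = -(R + I*√138/6)*(-31/4 + S)/4 = -(-31/4 + S)*(R + I*√138/6)/4)
(-17*(-28))*A(-2*(3 - 1*(-5)), 6) = (-17*(-28))*(31*(-2*(3 - 1*(-5)))/16 - ¼*(-2*(3 - 1*(-5)))*6 + 31*I*√138/96 - 1/24*I*6*√138) = 476*(31*(-2*(3 + 5))/16 - ¼*(-2*(3 + 5))*6 + 31*I*√138/96 - I*√138/4) = 476*(31*(-2*8)/16 - ¼*(-2*8)*6 + 31*I*√138/96 - I*√138/4) = 476*((31/16)*(-16) - ¼*(-16)*6 + 31*I*√138/96 - I*√138/4) = 476*(-31 + 24 + 31*I*√138/96 - I*√138/4) = 476*(-7 + 7*I*√138/96) = -3332 + 833*I*√138/24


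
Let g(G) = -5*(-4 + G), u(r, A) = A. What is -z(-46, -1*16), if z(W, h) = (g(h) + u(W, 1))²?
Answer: -10201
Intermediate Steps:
g(G) = 20 - 5*G
z(W, h) = (21 - 5*h)² (z(W, h) = ((20 - 5*h) + 1)² = (21 - 5*h)²)
-z(-46, -1*16) = -(-21 + 5*(-1*16))² = -(-21 + 5*(-16))² = -(-21 - 80)² = -1*(-101)² = -1*10201 = -10201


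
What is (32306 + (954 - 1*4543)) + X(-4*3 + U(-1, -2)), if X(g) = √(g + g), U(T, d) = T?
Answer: 28717 + I*√26 ≈ 28717.0 + 5.099*I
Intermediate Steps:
X(g) = √2*√g (X(g) = √(2*g) = √2*√g)
(32306 + (954 - 1*4543)) + X(-4*3 + U(-1, -2)) = (32306 + (954 - 1*4543)) + √2*√(-4*3 - 1) = (32306 + (954 - 4543)) + √2*√(-12 - 1) = (32306 - 3589) + √2*√(-13) = 28717 + √2*(I*√13) = 28717 + I*√26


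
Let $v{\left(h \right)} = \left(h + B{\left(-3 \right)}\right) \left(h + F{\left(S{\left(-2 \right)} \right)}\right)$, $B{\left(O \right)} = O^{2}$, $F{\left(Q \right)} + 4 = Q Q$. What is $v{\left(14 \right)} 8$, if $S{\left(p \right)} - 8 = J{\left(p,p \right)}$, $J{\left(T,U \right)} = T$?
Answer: $8464$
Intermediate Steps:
$S{\left(p \right)} = 8 + p$
$F{\left(Q \right)} = -4 + Q^{2}$ ($F{\left(Q \right)} = -4 + Q Q = -4 + Q^{2}$)
$v{\left(h \right)} = \left(9 + h\right) \left(32 + h\right)$ ($v{\left(h \right)} = \left(h + \left(-3\right)^{2}\right) \left(h - \left(4 - \left(8 - 2\right)^{2}\right)\right) = \left(h + 9\right) \left(h - \left(4 - 6^{2}\right)\right) = \left(9 + h\right) \left(h + \left(-4 + 36\right)\right) = \left(9 + h\right) \left(h + 32\right) = \left(9 + h\right) \left(32 + h\right)$)
$v{\left(14 \right)} 8 = \left(288 + 14^{2} + 41 \cdot 14\right) 8 = \left(288 + 196 + 574\right) 8 = 1058 \cdot 8 = 8464$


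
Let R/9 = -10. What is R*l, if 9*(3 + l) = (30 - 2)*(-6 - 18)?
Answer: 6990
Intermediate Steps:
R = -90 (R = 9*(-10) = -90)
l = -233/3 (l = -3 + ((30 - 2)*(-6 - 18))/9 = -3 + (28*(-24))/9 = -3 + (1/9)*(-672) = -3 - 224/3 = -233/3 ≈ -77.667)
R*l = -90*(-233/3) = 6990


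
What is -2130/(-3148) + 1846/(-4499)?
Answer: 1885831/7081426 ≈ 0.26631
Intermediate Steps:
-2130/(-3148) + 1846/(-4499) = -2130*(-1/3148) + 1846*(-1/4499) = 1065/1574 - 1846/4499 = 1885831/7081426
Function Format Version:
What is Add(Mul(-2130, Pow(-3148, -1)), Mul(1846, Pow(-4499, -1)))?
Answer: Rational(1885831, 7081426) ≈ 0.26631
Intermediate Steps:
Add(Mul(-2130, Pow(-3148, -1)), Mul(1846, Pow(-4499, -1))) = Add(Mul(-2130, Rational(-1, 3148)), Mul(1846, Rational(-1, 4499))) = Add(Rational(1065, 1574), Rational(-1846, 4499)) = Rational(1885831, 7081426)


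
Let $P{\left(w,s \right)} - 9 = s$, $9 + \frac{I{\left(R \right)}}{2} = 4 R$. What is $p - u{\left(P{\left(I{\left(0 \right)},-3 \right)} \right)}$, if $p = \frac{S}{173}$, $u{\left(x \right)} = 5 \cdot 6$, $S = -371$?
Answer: $- \frac{5561}{173} \approx -32.145$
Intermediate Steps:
$I{\left(R \right)} = -18 + 8 R$ ($I{\left(R \right)} = -18 + 2 \cdot 4 R = -18 + 8 R$)
$P{\left(w,s \right)} = 9 + s$
$u{\left(x \right)} = 30$
$p = - \frac{371}{173} \approx -2.1445$
$p - u{\left(P{\left(I{\left(0 \right)},-3 \right)} \right)} = - \frac{371}{173} - 30 = - \frac{5561}{173}$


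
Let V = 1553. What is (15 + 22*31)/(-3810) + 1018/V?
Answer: 2796139/5916930 ≈ 0.47257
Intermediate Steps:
(15 + 22*31)/(-3810) + 1018/V = (15 + 22*31)/(-3810) + 1018/1553 = (15 + 682)*(-1/3810) + 1018*(1/1553) = 697*(-1/3810) + 1018/1553 = -697/3810 + 1018/1553 = 2796139/5916930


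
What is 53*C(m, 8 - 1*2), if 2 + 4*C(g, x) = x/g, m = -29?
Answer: -848/29 ≈ -29.241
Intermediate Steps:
C(g, x) = -½ + x/(4*g) (C(g, x) = -½ + (x/g)/4 = -½ + x/(4*g))
53*C(m, 8 - 1*2) = 53*((¼)*((8 - 1*2) - 2*(-29))/(-29)) = 53*((¼)*(-1/29)*((8 - 2) + 58)) = 53*((¼)*(-1/29)*(6 + 58)) = 53*((¼)*(-1/29)*64) = 53*(-16/29) = -848/29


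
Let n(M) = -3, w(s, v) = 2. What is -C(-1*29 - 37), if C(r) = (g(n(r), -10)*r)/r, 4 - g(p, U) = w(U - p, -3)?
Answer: -2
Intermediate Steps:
g(p, U) = 2 (g(p, U) = 4 - 1*2 = 4 - 2 = 2)
C(r) = 2 (C(r) = (2*r)/r = 2)
-C(-1*29 - 37) = -1*2 = -2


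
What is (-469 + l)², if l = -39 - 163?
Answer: 450241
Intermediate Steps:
l = -202
(-469 + l)² = (-469 - 202)² = (-671)² = 450241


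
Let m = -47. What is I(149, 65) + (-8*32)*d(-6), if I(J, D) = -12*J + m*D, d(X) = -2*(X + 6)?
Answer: -4843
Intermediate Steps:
d(X) = -12 - 2*X (d(X) = -2*(6 + X) = -12 - 2*X)
I(J, D) = -47*D - 12*J (I(J, D) = -12*J - 47*D = -47*D - 12*J)
I(149, 65) + (-8*32)*d(-6) = (-47*65 - 12*149) + (-8*32)*(-12 - 2*(-6)) = (-3055 - 1788) - 256*(-12 + 12) = -4843 - 256*0 = -4843 + 0 = -4843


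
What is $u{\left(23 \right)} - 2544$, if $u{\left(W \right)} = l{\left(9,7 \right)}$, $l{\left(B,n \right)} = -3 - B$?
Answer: $-2556$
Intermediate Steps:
$u{\left(W \right)} = -12$ ($u{\left(W \right)} = -3 - 9 = -12$)
$u{\left(23 \right)} - 2544 = -12 - 2544 = -2556$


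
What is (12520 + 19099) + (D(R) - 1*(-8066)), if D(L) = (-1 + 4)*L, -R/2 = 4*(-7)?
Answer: 39853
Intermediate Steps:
R = 56 (R = -8*(-7) = -2*(-28) = 56)
D(L) = 3*L
(12520 + 19099) + (D(R) - 1*(-8066)) = (12520 + 19099) + (3*56 - 1*(-8066)) = 31619 + (168 + 8066) = 31619 + 8234 = 39853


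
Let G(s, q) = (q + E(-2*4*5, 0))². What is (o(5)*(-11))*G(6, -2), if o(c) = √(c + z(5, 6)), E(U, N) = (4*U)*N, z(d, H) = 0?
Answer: -44*√5 ≈ -98.387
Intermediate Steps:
E(U, N) = 4*N*U
G(s, q) = q² (G(s, q) = (q + 4*0*(-2*4*5))² = (q + 4*0*(-8*5))² = (q + 4*0*(-40))² = (q + 0)² = q²)
o(c) = √c (o(c) = √(c + 0) = √c)
(o(5)*(-11))*G(6, -2) = (√5*(-11))*(-2)² = -11*√5*4 = -44*√5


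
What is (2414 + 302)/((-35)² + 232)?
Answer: 2716/1457 ≈ 1.8641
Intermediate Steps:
(2414 + 302)/((-35)² + 232) = 2716/(1225 + 232) = 2716/1457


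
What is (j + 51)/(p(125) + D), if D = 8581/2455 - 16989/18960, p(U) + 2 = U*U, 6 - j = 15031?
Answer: -46466118880/48488109611 ≈ -0.95830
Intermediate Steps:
j = -15025 (j = 6 - 1*15031 = 6 - 15031 = -15025)
p(U) = -2 + U² (p(U) = -2 + U*U = -2 + U²)
D = 8065851/3103120 (D = 8581*(1/2455) - 16989*1/18960 = 8581/2455 - 5663/6320 = 8065851/3103120 ≈ 2.5993)
(j + 51)/(p(125) + D) = (-15025 + 51)/((-2 + 125²) + 8065851/3103120) = -14974/((-2 + 15625) + 8065851/3103120) = -14974/(15623 + 8065851/3103120) = -14974/48488109611/3103120 = -14974*3103120/48488109611 = -46466118880/48488109611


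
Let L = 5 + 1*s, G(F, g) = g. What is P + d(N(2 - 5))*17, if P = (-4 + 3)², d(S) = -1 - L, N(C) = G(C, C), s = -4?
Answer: -33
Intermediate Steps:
N(C) = C
L = 1 (L = 5 + 1*(-4) = 5 - 4 = 1)
d(S) = -2 (d(S) = -1 - 1*1 = -1 - 1 = -2)
P = 1 (P = (-1)² = 1)
P + d(N(2 - 5))*17 = 1 - 2*17 = 1 - 34 = -33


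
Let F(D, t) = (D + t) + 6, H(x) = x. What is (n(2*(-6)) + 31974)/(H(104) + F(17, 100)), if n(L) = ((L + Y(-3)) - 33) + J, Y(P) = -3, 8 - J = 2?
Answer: 31932/227 ≈ 140.67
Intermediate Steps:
J = 6 (J = 8 - 1*2 = 8 - 2 = 6)
F(D, t) = 6 + D + t
n(L) = -30 + L (n(L) = ((L - 3) - 33) + 6 = ((-3 + L) - 33) + 6 = (-36 + L) + 6 = -30 + L)
(n(2*(-6)) + 31974)/(H(104) + F(17, 100)) = ((-30 + 2*(-6)) + 31974)/(104 + (6 + 17 + 100)) = ((-30 - 12) + 31974)/(104 + 123) = (-42 + 31974)/227 = 31932*(1/227) = 31932/227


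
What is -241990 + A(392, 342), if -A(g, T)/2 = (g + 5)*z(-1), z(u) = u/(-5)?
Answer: -1210744/5 ≈ -2.4215e+5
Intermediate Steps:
z(u) = -u/5 (z(u) = u*(-⅕) = -u/5)
A(g, T) = -2 - 2*g/5 (A(g, T) = -2*(g + 5)*(-⅕*(-1)) = -2*(5 + g)/5 = -2*(1 + g/5) = -2 - 2*g/5)
-241990 + A(392, 342) = -241990 + (-2 - ⅖*392) = -241990 + (-2 - 784/5) = -241990 - 794/5 = -1210744/5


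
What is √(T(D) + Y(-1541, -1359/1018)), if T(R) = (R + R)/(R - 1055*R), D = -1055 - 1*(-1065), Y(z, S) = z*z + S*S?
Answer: √683474615655975977/536486 ≈ 1541.0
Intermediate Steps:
Y(z, S) = S² + z² (Y(z, S) = z² + S² = S² + z²)
D = 10 (D = -1055 + 1065 = 10)
T(R) = -1/527 (T(R) = (2*R)/((-1054*R)) = (2*R)*(-1/(1054*R)) = -1/527)
√(T(D) + Y(-1541, -1359/1018)) = √(-1/527 + ((-1359/1018)² + (-1541)²)) = √(-1/527 + ((-1359*1/1018)² + 2374681)) = √(-1/527 + ((-1359/1018)² + 2374681)) = √(-1/527 + (1846881/1036324 + 2374681)) = √(-1/527 + 2460940759525/1036324) = √(1296915779233351/546142748) = √683474615655975977/536486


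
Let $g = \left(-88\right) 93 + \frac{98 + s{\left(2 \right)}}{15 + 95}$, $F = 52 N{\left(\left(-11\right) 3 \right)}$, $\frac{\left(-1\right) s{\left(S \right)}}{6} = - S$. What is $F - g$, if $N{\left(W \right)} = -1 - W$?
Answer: $9847$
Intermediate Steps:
$s{\left(S \right)} = 6 S$ ($s{\left(S \right)} = - 6 \left(- S\right) = 6 S$)
$F = 1664$ ($F = 52 \left(-1 - \left(-11\right) 3\right) = 52 \left(-1 - -33\right) = 52 \left(-1 + 33\right) = 52 \cdot 32 = 1664$)
$g = -8183$ ($g = \left(-88\right) 93 + \frac{98 + 6 \cdot 2}{15 + 95} = -8184 + \frac{98 + 12}{110} = -8184 + 110 \cdot \frac{1}{110} = -8184 + 1 = -8183$)
$F - g = 1664 - -8183 = 1664 + 8183 = 9847$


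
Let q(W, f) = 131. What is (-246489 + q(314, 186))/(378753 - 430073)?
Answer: 123179/25660 ≈ 4.8004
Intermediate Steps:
(-246489 + q(314, 186))/(378753 - 430073) = (-246489 + 131)/(378753 - 430073) = -246358/(-51320) = -246358*(-1/51320) = 123179/25660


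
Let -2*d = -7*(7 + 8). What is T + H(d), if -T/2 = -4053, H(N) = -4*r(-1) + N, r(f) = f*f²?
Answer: 16325/2 ≈ 8162.5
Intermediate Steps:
r(f) = f³
d = 105/2 (d = -(-7)*(7 + 8)/2 = -(-7)*15/2 = -½*(-105) = 105/2 ≈ 52.500)
H(N) = 4 + N (H(N) = -4*(-1)³ + N = -4*(-1) + N = 4 + N)
T = 8106 (T = -2*(-4053) = 8106)
T + H(d) = 8106 + (4 + 105/2) = 8106 + 113/2 = 16325/2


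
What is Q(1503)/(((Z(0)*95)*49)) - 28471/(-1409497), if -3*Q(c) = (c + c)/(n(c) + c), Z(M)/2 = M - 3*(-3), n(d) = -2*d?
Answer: 3579787132/177152630445 ≈ 0.020207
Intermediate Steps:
Z(M) = 18 + 2*M (Z(M) = 2*(M - 3*(-3)) = 2*(M + 9) = 2*(9 + M) = 18 + 2*M)
Q(c) = 2/3 (Q(c) = -(c + c)/(3*(-2*c + c)) = -2*c/(3*((-c))) = -2*c*(-1/c)/3 = -1/3*(-2) = 2/3)
Q(1503)/(((Z(0)*95)*49)) - 28471/(-1409497) = 2/(3*((((18 + 2*0)*95)*49))) - 28471/(-1409497) = 2/(3*((((18 + 0)*95)*49))) - 28471*(-1/1409497) = 2/(3*(((18*95)*49))) + 28471/1409497 = 2/(3*((1710*49))) + 28471/1409497 = (2/3)/83790 + 28471/1409497 = (2/3)*(1/83790) + 28471/1409497 = 1/125685 + 28471/1409497 = 3579787132/177152630445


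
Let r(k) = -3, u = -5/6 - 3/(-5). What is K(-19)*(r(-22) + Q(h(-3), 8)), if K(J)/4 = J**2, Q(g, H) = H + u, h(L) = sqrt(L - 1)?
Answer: 103246/15 ≈ 6883.1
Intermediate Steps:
u = -7/30 (u = -5*1/6 - 3*(-1/5) = -5/6 + 3/5 = -7/30 ≈ -0.23333)
h(L) = sqrt(-1 + L)
Q(g, H) = -7/30 + H (Q(g, H) = H - 7/30 = -7/30 + H)
K(J) = 4*J**2
K(-19)*(r(-22) + Q(h(-3), 8)) = (4*(-19)**2)*(-3 + (-7/30 + 8)) = (4*361)*(-3 + 233/30) = 1444*(143/30) = 103246/15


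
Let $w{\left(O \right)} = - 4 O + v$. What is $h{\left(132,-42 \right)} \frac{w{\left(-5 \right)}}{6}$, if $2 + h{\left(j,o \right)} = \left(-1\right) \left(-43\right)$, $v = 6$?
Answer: $\frac{533}{3} \approx 177.67$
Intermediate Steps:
$h{\left(j,o \right)} = 41$ ($h{\left(j,o \right)} = -2 - -43 = -2 + 43 = 41$)
$w{\left(O \right)} = 6 - 4 O$ ($w{\left(O \right)} = - 4 O + 6 = 6 - 4 O$)
$h{\left(132,-42 \right)} \frac{w{\left(-5 \right)}}{6} = 41 \frac{6 - -20}{6} = 41 \left(6 + 20\right) \frac{1}{6} = 41 \cdot 26 \cdot \frac{1}{6} = 41 \cdot \frac{13}{3} = \frac{533}{3}$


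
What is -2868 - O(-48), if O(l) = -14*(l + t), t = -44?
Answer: -4156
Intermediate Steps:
O(l) = 616 - 14*l (O(l) = -14*(l - 44) = -14*(-44 + l) = 616 - 14*l)
-2868 - O(-48) = -2868 - (616 - 14*(-48)) = -2868 - (616 + 672) = -2868 - 1*1288 = -2868 - 1288 = -4156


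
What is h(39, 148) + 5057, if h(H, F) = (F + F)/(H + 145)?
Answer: 116348/23 ≈ 5058.6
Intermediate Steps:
h(H, F) = 2*F/(145 + H) (h(H, F) = (2*F)/(145 + H) = 2*F/(145 + H))
h(39, 148) + 5057 = 2*148/(145 + 39) + 5057 = 2*148/184 + 5057 = 2*148*(1/184) + 5057 = 37/23 + 5057 = 116348/23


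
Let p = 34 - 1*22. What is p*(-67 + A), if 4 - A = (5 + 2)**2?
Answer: -1344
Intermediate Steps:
p = 12 (p = 34 - 22 = 12)
A = -45 (A = 4 - (5 + 2)**2 = 4 - 1*7**2 = 4 - 1*49 = 4 - 49 = -45)
p*(-67 + A) = 12*(-67 - 45) = 12*(-112) = -1344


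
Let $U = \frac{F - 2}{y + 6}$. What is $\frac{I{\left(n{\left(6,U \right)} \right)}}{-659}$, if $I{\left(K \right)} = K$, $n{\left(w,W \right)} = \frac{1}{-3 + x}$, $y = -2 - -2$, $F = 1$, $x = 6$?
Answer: $- \frac{1}{1977} \approx -0.00050582$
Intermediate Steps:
$y = 0$ ($y = -2 + 2 = 0$)
$U = - \frac{1}{6}$ ($U = \frac{1 - 2}{0 + 6} = - \frac{1}{6} \approx -0.16667$)
$n{\left(w,W \right)} = \frac{1}{3}$ ($n{\left(w,W \right)} = \frac{1}{-3 + 6} = \frac{1}{3}$)
$\frac{I{\left(n{\left(6,U \right)} \right)}}{-659} = \frac{1}{3 \left(-659\right)} = \frac{1}{3} \left(- \frac{1}{659}\right) = - \frac{1}{1977}$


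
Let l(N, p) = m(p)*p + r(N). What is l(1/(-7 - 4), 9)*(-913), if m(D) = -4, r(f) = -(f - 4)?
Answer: 29133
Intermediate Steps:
r(f) = 4 - f (r(f) = -(-4 + f) = 4 - f)
l(N, p) = 4 - N - 4*p (l(N, p) = -4*p + (4 - N) = 4 - N - 4*p)
l(1/(-7 - 4), 9)*(-913) = (4 - 1/(-7 - 4) - 4*9)*(-913) = (4 - 1/(-11) - 36)*(-913) = (4 - 1*(-1/11) - 36)*(-913) = (4 + 1/11 - 36)*(-913) = -351/11*(-913) = 29133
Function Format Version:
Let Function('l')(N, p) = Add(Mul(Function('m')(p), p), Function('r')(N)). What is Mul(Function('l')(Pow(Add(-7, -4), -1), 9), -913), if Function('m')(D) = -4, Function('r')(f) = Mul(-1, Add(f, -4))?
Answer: 29133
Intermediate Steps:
Function('r')(f) = Add(4, Mul(-1, f)) (Function('r')(f) = Mul(-1, Add(-4, f)) = Add(4, Mul(-1, f)))
Function('l')(N, p) = Add(4, Mul(-1, N), Mul(-4, p)) (Function('l')(N, p) = Add(Mul(-4, p), Add(4, Mul(-1, N))) = Add(4, Mul(-1, N), Mul(-4, p)))
Mul(Function('l')(Pow(Add(-7, -4), -1), 9), -913) = Mul(Add(4, Mul(-1, Pow(Add(-7, -4), -1)), Mul(-4, 9)), -913) = Mul(Add(4, Mul(-1, Pow(-11, -1)), -36), -913) = Mul(Add(4, Mul(-1, Rational(-1, 11)), -36), -913) = Mul(Add(4, Rational(1, 11), -36), -913) = Mul(Rational(-351, 11), -913) = 29133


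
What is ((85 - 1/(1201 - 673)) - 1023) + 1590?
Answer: 344255/528 ≈ 652.00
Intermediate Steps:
((85 - 1/(1201 - 673)) - 1023) + 1590 = ((85 - 1/528) - 1023) + 1590 = (44879/528 - 1023) + 1590 = -495265/528 + 1590 = 344255/528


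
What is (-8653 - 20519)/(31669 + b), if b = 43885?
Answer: -14586/37777 ≈ -0.38611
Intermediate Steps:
(-8653 - 20519)/(31669 + b) = (-8653 - 20519)/(31669 + 43885) = -29172/75554 = -29172*1/75554 = -14586/37777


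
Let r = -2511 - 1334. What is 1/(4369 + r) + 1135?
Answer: 594741/524 ≈ 1135.0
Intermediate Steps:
r = -3845
1/(4369 + r) + 1135 = 1/(4369 - 3845) + 1135 = 1/524 + 1135 = 594741/524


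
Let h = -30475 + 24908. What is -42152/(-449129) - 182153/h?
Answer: 4318150259/131594797 ≈ 32.814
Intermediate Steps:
h = -5567
-42152/(-449129) - 182153/h = -42152/(-449129) - 182153/(-5567) = -42152*(-1/449129) - 182153*(-1/5567) = 42152/449129 + 9587/293 = 4318150259/131594797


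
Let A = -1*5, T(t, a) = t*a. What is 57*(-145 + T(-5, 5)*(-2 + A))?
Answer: 1710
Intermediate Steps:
T(t, a) = a*t
A = -5
57*(-145 + T(-5, 5)*(-2 + A)) = 57*(-145 + (5*(-5))*(-2 - 5)) = 57*(-145 - 25*(-7)) = 57*(-145 + 175) = 57*30 = 1710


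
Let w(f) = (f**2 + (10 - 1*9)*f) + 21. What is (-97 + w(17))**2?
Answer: 52900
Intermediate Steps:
w(f) = 21 + f + f**2 (w(f) = (f**2 + (10 - 9)*f) + 21 = (f**2 + 1*f) + 21 = (f**2 + f) + 21 = (f + f**2) + 21 = 21 + f + f**2)
(-97 + w(17))**2 = (-97 + (21 + 17 + 17**2))**2 = (-97 + (21 + 17 + 289))**2 = (-97 + 327)**2 = 230**2 = 52900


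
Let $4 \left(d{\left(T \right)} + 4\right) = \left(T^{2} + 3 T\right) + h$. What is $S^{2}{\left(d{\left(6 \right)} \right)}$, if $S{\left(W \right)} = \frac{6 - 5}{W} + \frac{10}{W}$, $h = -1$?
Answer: $\frac{1936}{1369} \approx 1.4142$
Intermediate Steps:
$d{\left(T \right)} = - \frac{17}{4} + \frac{T^{2}}{4} + \frac{3 T}{4}$ ($d{\left(T \right)} = -4 + \frac{\left(T^{2} + 3 T\right) - 1}{4} = -4 + \frac{-1 + T^{2} + 3 T}{4} = -4 + \left(- \frac{1}{4} + \frac{T^{2}}{4} + \frac{3 T}{4}\right) = - \frac{17}{4} + \frac{T^{2}}{4} + \frac{3 T}{4}$)
$S{\left(W \right)} = \frac{11}{W}$ ($S{\left(W \right)} = \frac{6 - 5}{W} + \frac{10}{W} = 1 \frac{1}{W} + \frac{10}{W} = \frac{1}{W} + \frac{10}{W} = \frac{11}{W}$)
$S^{2}{\left(d{\left(6 \right)} \right)} = \left(\frac{11}{- \frac{17}{4} + \frac{6^{2}}{4} + \frac{3}{4} \cdot 6}\right)^{2} = \left(\frac{11}{- \frac{17}{4} + \frac{1}{4} \cdot 36 + \frac{9}{2}}\right)^{2} = \left(\frac{11}{- \frac{17}{4} + 9 + \frac{9}{2}}\right)^{2} = \left(\frac{11}{\frac{37}{4}}\right)^{2} = \left(11 \cdot \frac{4}{37}\right)^{2} = \left(\frac{44}{37}\right)^{2} = \frac{1936}{1369}$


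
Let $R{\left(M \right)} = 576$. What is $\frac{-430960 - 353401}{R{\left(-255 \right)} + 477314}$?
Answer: $- \frac{784361}{477890} \approx -1.6413$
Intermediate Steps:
$\frac{-430960 - 353401}{R{\left(-255 \right)} + 477314} = \frac{-430960 - 353401}{576 + 477314} = - \frac{784361}{477890}$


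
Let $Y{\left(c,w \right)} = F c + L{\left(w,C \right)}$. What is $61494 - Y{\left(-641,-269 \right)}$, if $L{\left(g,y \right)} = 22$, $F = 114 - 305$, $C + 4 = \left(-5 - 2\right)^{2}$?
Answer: $-60959$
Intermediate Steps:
$C = 45$ ($C = -4 + \left(-5 - 2\right)^{2} = -4 + \left(-7\right)^{2} = -4 + 49 = 45$)
$F = -191$
$Y{\left(c,w \right)} = 22 - 191 c$ ($Y{\left(c,w \right)} = - 191 c + 22 = 22 - 191 c$)
$61494 - Y{\left(-641,-269 \right)} = 61494 - \left(22 - -122431\right) = 61494 - \left(22 + 122431\right) = 61494 - 122453 = -60959$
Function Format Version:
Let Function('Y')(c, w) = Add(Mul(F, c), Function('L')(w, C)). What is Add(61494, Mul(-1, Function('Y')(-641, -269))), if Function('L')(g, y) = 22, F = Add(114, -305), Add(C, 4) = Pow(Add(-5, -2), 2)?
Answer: -60959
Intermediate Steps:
C = 45 (C = Add(-4, Pow(Add(-5, -2), 2)) = Add(-4, Pow(-7, 2)) = Add(-4, 49) = 45)
F = -191
Function('Y')(c, w) = Add(22, Mul(-191, c)) (Function('Y')(c, w) = Add(Mul(-191, c), 22) = Add(22, Mul(-191, c)))
Add(61494, Mul(-1, Function('Y')(-641, -269))) = Add(61494, Mul(-1, Add(22, Mul(-191, -641)))) = Add(61494, Mul(-1, Add(22, 122431))) = Add(61494, Mul(-1, 122453)) = Add(61494, -122453) = -60959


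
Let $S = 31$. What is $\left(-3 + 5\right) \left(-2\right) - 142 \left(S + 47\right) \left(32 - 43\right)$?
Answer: $121832$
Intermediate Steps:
$\left(-3 + 5\right) \left(-2\right) - 142 \left(S + 47\right) \left(32 - 43\right) = \left(-3 + 5\right) \left(-2\right) - 142 \left(31 + 47\right) \left(32 - 43\right) = 2 \left(-2\right) - 142 \cdot 78 \left(-11\right) = -4 - -121836 = -4 + 121836 = 121832$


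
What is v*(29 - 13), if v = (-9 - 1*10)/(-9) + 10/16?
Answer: 394/9 ≈ 43.778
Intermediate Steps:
v = 197/72 (v = (-9 - 10)*(-⅑) + 10*(1/16) = -19*(-⅑) + 5/8 = 19/9 + 5/8 = 197/72 ≈ 2.7361)
v*(29 - 13) = 197*(29 - 13)/72 = (197/72)*16 = 394/9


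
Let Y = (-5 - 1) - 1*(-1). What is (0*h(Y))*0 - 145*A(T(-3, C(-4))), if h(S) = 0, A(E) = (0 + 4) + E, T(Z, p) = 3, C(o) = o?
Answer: -1015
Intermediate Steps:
Y = -5 (Y = -6 + 1 = -5)
A(E) = 4 + E
(0*h(Y))*0 - 145*A(T(-3, C(-4))) = (0*0)*0 - 145*(4 + 3) = 0*0 - 145*7 = 0 - 1015 = -1015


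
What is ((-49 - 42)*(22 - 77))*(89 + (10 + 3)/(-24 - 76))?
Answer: 8895887/20 ≈ 4.4479e+5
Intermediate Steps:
((-49 - 42)*(22 - 77))*(89 + (10 + 3)/(-24 - 76)) = (-91*(-55))*(89 + 13/(-100)) = 5005*(89 + 13*(-1/100)) = 5005*(89 - 13/100) = 5005*(8887/100) = 8895887/20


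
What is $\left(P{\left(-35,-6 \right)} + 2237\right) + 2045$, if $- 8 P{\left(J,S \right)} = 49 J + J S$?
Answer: $\frac{35761}{8} \approx 4470.1$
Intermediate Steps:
$P{\left(J,S \right)} = - \frac{49 J}{8} - \frac{J S}{8}$ ($P{\left(J,S \right)} = - \frac{49 J + J S}{8} = - \frac{49 J}{8} - \frac{J S}{8}$)
$\left(P{\left(-35,-6 \right)} + 2237\right) + 2045 = \left(\left(- \frac{1}{8}\right) \left(-35\right) \left(49 - 6\right) + 2237\right) + 2045 = \left(\left(- \frac{1}{8}\right) \left(-35\right) 43 + 2237\right) + 2045 = \left(\frac{1505}{8} + 2237\right) + 2045 = \frac{19401}{8} + 2045 = \frac{35761}{8}$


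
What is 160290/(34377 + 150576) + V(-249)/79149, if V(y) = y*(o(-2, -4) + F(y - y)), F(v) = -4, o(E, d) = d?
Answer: 1450579954/1626538333 ≈ 0.89182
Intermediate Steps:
V(y) = -8*y (V(y) = y*(-4 - 4) = y*(-8) = -8*y)
160290/(34377 + 150576) + V(-249)/79149 = 160290/(34377 + 150576) - 8*(-249)/79149 = 160290/184953 + 1992*(1/79149) = 160290*(1/184953) + 664/26383 = 53430/61651 + 664/26383 = 1450579954/1626538333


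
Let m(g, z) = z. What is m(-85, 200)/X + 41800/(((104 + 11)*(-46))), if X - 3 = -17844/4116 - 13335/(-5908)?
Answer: 29512766260/141170527 ≈ 209.06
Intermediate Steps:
X = 266863/289492 (X = 3 + (-17844/4116 - 13335/(-5908)) = 3 + (-17844*1/4116 - 13335*(-1/5908)) = 3 + (-1487/343 + 1905/844) = 3 - 601613/289492 = 266863/289492 ≈ 0.92183)
m(-85, 200)/X + 41800/(((104 + 11)*(-46))) = 200/(266863/289492) + 41800/(((104 + 11)*(-46))) = 200*(289492/266863) + 41800/((115*(-46))) = 57898400/266863 + 41800/(-5290) = 57898400/266863 + 41800*(-1/5290) = 57898400/266863 - 4180/529 = 29512766260/141170527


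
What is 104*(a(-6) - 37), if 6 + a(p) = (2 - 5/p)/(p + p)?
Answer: -40469/9 ≈ -4496.6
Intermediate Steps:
a(p) = -6 + (2 - 5/p)/(2*p) (a(p) = -6 + (2 - 5/p)/(p + p) = -6 + (2 - 5/p)/((2*p)) = -6 + (2 - 5/p)*(1/(2*p)) = -6 + (2 - 5/p)/(2*p))
104*(a(-6) - 37) = 104*((-6 + 1/(-6) - 5/2/(-6)²) - 37) = 104*((-6 - ⅙ - 5/2*1/36) - 37) = 104*((-6 - ⅙ - 5/72) - 37) = 104*(-449/72 - 37) = 104*(-3113/72) = -40469/9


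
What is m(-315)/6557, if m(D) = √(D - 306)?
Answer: 3*I*√69/6557 ≈ 0.0038005*I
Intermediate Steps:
m(D) = √(-306 + D)
m(-315)/6557 = √(-306 - 315)/6557 = √(-621)*(1/6557) = (3*I*√69)*(1/6557) = 3*I*√69/6557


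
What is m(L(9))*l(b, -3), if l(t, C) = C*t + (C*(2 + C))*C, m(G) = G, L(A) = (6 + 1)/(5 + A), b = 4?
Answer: -21/2 ≈ -10.500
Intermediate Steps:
L(A) = 7/(5 + A)
l(t, C) = C*t + C²*(2 + C)
m(L(9))*l(b, -3) = (7/(5 + 9))*(-3*(4 + (-3)² + 2*(-3))) = (7/14)*(-3*(4 + 9 - 6)) = (7*(1/14))*(-3*7) = (½)*(-21) = -21/2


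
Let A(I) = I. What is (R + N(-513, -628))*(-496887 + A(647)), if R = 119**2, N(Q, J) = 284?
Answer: -7168186800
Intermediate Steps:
R = 14161
(R + N(-513, -628))*(-496887 + A(647)) = (14161 + 284)*(-496887 + 647) = 14445*(-496240) = -7168186800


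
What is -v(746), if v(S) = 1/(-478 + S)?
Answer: -1/268 ≈ -0.0037313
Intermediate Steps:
-v(746) = -1/(-478 + 746) = -1/268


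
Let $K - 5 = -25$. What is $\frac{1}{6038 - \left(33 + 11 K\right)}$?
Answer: $\frac{1}{6225} \approx 0.00016064$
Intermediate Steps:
$K = -20$ ($K = 5 - 25 = -20$)
$\frac{1}{6038 - \left(33 + 11 K\right)} = \frac{1}{6038 - -187} = \frac{1}{6038 + \left(-33 + 220\right)} = \frac{1}{6038 + 187} = \frac{1}{6225}$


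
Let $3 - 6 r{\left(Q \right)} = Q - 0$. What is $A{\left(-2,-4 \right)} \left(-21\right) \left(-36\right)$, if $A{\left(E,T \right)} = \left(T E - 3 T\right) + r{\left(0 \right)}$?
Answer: $15498$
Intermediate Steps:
$r{\left(Q \right)} = \frac{1}{2} - \frac{Q}{6}$ ($r{\left(Q \right)} = \frac{1}{2} - \frac{Q - 0}{6} = \frac{1}{2} - \frac{Q + 0}{6} = \frac{1}{2} - \frac{Q}{6}$)
$A{\left(E,T \right)} = \frac{1}{2} - 3 T + E T$ ($A{\left(E,T \right)} = \left(T E - 3 T\right) + \left(\frac{1}{2} - 0\right) = \left(E T - 3 T\right) + \left(\frac{1}{2} + 0\right) = \left(- 3 T + E T\right) + \frac{1}{2} = \frac{1}{2} - 3 T + E T$)
$A{\left(-2,-4 \right)} \left(-21\right) \left(-36\right) = \left(\frac{1}{2} - -12 - -8\right) \left(-21\right) \left(-36\right) = \left(\frac{1}{2} + 12 + 8\right) \left(-21\right) \left(-36\right) = \frac{41}{2} \left(-21\right) \left(-36\right) = \left(- \frac{861}{2}\right) \left(-36\right) = 15498$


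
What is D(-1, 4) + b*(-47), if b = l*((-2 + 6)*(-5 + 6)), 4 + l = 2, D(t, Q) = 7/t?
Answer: 369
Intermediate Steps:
l = -2 (l = -4 + 2 = -2)
b = -8 (b = -2*(-2 + 6)*(-5 + 6) = -8 ≈ -8.0000)
D(-1, 4) + b*(-47) = 7/(-1) - 8*(-47) = 7*(-1) + 376 = -7 + 376 = 369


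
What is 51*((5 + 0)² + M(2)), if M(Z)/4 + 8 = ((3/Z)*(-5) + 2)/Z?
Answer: -918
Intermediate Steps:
M(Z) = -32 + 4*(2 - 15/Z)/Z (M(Z) = -32 + 4*(((3/Z)*(-5) + 2)/Z) = -32 + 4*((-15/Z + 2)/Z) = -32 + 4*((2 - 15/Z)/Z) = -32 + 4*(2 - 15/Z)/Z)
51*((5 + 0)² + M(2)) = 51*((5 + 0)² + (-32 - 60/2² + 8/2)) = 51*(5² + (-32 - 60*¼ + 8*(½))) = 51*(25 + (-32 - 15 + 4)) = 51*(25 - 43) = 51*(-18) = -918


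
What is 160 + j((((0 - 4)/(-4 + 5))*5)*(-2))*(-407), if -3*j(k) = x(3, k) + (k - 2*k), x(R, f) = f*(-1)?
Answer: -32080/3 ≈ -10693.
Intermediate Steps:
x(R, f) = -f
j(k) = 2*k/3 (j(k) = -(-k + (k - 2*k))/3 = -(-k - k)/3 = -(-2)*k/3 = 2*k/3)
160 + j((((0 - 4)/(-4 + 5))*5)*(-2))*(-407) = 160 + (2*((((0 - 4)/(-4 + 5))*5)*(-2))/3)*(-407) = 160 + (2*((-4/1*5)*(-2))/3)*(-407) = 160 + (2*((-4*1*5)*(-2))/3)*(-407) = 160 + (2*(-4*5*(-2))/3)*(-407) = 160 + (2*(-20*(-2))/3)*(-407) = 160 + ((⅔)*40)*(-407) = 160 + (80/3)*(-407) = 160 - 32560/3 = -32080/3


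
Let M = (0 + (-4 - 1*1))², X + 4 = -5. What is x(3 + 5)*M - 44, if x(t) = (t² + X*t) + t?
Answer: -44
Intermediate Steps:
X = -9 (X = -4 - 5 = -9)
M = 25 (M = (0 + (-4 - 1))² = (0 - 5)² = (-5)² = 25)
x(t) = t² - 8*t (x(t) = (t² - 9*t) + t = t² - 8*t)
x(3 + 5)*M - 44 = ((3 + 5)*(-8 + (3 + 5)))*25 - 44 = (8*(-8 + 8))*25 - 44 = (8*0)*25 - 44 = 0*25 - 44 = 0 - 44 = -44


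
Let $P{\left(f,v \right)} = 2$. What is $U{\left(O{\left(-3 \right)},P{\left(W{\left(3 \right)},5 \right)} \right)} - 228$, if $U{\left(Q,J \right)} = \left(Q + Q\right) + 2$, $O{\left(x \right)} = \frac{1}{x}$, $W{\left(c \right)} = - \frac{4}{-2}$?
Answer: $- \frac{680}{3} \approx -226.67$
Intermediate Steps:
$W{\left(c \right)} = 2$ ($W{\left(c \right)} = \left(-4\right) \left(- \frac{1}{2}\right) = 2$)
$U{\left(Q,J \right)} = 2 + 2 Q$ ($U{\left(Q,J \right)} = 2 Q + 2 = 2 + 2 Q$)
$U{\left(O{\left(-3 \right)},P{\left(W{\left(3 \right)},5 \right)} \right)} - 228 = \left(2 + \frac{2}{-3}\right) - 228 = \left(2 + 2 \left(- \frac{1}{3}\right)\right) - 228 = \left(2 - \frac{2}{3}\right) - 228 = \frac{4}{3} - 228 = - \frac{680}{3}$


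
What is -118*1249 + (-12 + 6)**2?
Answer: -147346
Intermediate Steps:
-118*1249 + (-12 + 6)**2 = -147382 + (-6)**2 = -147382 + 36 = -147346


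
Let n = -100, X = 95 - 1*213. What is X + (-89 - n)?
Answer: -107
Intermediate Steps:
X = -118 (X = 95 - 213 = -118)
X + (-89 - n) = -118 + (-89 - 1*(-100)) = -118 + (-89 + 100) = -118 + 11 = -107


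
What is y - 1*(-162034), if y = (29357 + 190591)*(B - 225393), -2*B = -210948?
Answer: -26375782178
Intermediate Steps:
B = 105474 (B = -1/2*(-210948) = 105474)
y = -26375944212 (y = (29357 + 190591)*(105474 - 225393) = 219948*(-119919) = -26375944212)
y - 1*(-162034) = -26375944212 - 1*(-162034) = -26375944212 + 162034 = -26375782178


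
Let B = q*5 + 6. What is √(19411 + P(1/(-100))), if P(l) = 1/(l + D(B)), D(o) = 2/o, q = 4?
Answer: √147034959/87 ≈ 139.38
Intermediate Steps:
B = 26 (B = 4*5 + 6 = 20 + 6 = 26)
P(l) = 1/(1/13 + l) (P(l) = 1/(l + 2/26) = 1/(l + 2*(1/26)) = 1/(l + 1/13) = 1/(1/13 + l))
√(19411 + P(1/(-100))) = √(19411 + 13/(1 + 13/(-100))) = √(19411 + 13/(1 + 13*(-1/100))) = √(19411 + 13/(1 - 13/100)) = √(19411 + 13/(87/100)) = √(19411 + 13*(100/87)) = √(19411 + 1300/87) = √(1690057/87) = √147034959/87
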